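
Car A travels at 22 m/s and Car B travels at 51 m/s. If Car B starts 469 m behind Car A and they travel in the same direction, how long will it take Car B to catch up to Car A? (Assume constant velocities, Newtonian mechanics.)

Relative speed: v_rel = 51 - 22 = 29 m/s
Time to catch: t = d₀/v_rel = 469/29 = 16.17 s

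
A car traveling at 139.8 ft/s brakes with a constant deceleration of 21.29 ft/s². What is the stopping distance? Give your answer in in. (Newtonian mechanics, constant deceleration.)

v₀ = 139.8 ft/s × 0.3048 = 42.611 m/s
a = 21.29 ft/s² × 0.3048 = 6.48919 m/s²
d = v₀² / (2a) = 42.611² / (2 × 6.48919) = 1815.7 / 12.9784 = 139.902 m
d = 139.902 m / 0.0254 = 5508 in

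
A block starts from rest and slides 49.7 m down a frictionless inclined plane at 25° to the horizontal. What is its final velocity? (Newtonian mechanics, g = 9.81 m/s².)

a = g sin(θ) = 9.81 × sin(25°) = 4.1459 m/s²
v = √(2ad) = √(2 × 4.1459 × 49.7) = 20.3 m/s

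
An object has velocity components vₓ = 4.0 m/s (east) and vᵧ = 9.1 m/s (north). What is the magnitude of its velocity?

|v| = √(vₓ² + vᵧ²) = √(4.0² + 9.1²) = √(98.81) = 9.94 m/s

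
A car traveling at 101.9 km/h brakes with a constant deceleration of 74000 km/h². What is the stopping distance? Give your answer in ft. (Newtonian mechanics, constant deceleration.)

v₀ = 101.9 km/h × 0.2777777777777778 = 28.3056 m/s
a = 74000 km/h² × 7.716049382716049e-05 = 5.70988 m/s²
d = v₀² / (2a) = 28.3056² / (2 × 5.70988) = 801.207 / 11.4198 = 70.1595 m
d = 70.1595 m / 0.3048 = 230.2 ft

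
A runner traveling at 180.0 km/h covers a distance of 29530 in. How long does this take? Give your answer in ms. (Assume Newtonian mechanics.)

d = 29530 in × 0.0254 = 750.062 m
v = 180.0 km/h × 0.2777777777777778 = 50.0 m/s
t = d / v = 750.062 / 50.0 = 15.0012 s
t = 15.0012 s / 0.001 = 15000 ms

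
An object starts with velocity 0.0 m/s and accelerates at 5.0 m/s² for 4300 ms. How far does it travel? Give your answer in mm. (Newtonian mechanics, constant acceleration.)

t = 4300 ms × 0.001 = 4.3 s
d = v₀ × t + ½ × a × t² = 0.0 × 4.3 + 0.5 × 5.0 × 4.3² = 46.225 m
d = 46.225 m / 0.001 = 46220 mm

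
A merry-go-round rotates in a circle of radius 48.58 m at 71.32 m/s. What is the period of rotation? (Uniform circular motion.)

T = 2πr/v = 2π×48.58/71.32 = 4.28 s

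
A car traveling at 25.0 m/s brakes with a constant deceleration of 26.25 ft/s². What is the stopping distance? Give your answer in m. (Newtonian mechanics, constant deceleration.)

a = 26.25 ft/s² × 0.3048 = 8.001 m/s²
d = v₀² / (2a) = 25.0² / (2 × 8.001) = 625.0 / 16.002 = 39.06 m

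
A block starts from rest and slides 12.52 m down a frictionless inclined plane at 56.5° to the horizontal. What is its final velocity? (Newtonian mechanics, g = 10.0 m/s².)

a = g sin(θ) = 10.0 × sin(56.5°) = 8.3389 m/s²
v = √(2ad) = √(2 × 8.3389 × 12.52) = 14.45 m/s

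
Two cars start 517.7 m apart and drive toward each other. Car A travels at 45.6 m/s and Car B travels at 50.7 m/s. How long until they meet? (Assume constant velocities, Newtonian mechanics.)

Combined speed: v_combined = 45.6 + 50.7 = 96.3 m/s
Time to meet: t = d/v_combined = 517.7/96.3 = 5.38 s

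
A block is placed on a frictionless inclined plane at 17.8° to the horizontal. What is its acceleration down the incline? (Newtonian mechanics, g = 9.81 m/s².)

a = g sin(θ) = 9.81 × sin(17.8°) = 9.81 × 0.3057 = 3.0 m/s²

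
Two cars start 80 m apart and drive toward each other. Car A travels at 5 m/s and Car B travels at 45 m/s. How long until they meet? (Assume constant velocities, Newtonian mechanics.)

Combined speed: v_combined = 5 + 45 = 50 m/s
Time to meet: t = d/v_combined = 80/50 = 1.6 s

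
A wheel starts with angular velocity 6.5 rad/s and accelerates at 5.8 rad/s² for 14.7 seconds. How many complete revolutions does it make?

θ = ω₀t + ½αt² = 6.5×14.7 + ½×5.8×14.7² = 722.211 rad
Total revolutions = θ/(2π) = 722.211/(2π) = 114.94
Complete revolutions = ⌊114.94⌋ = 114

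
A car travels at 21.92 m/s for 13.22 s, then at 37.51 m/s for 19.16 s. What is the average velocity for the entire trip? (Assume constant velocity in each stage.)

d₁ = v₁t₁ = 21.92 × 13.22 = 289.7824 m
d₂ = v₂t₂ = 37.51 × 19.16 = 718.6916 m
d_total = 1008.474 m, t_total = 32.38 s
v_avg = d_total/t_total = 1008.474/32.38 = 31.14 m/s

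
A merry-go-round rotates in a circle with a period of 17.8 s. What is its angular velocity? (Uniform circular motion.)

ω = 2π/T = 2π/17.8 = 0.353 rad/s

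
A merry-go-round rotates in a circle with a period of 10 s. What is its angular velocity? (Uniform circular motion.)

ω = 2π/T = 2π/10 = 0.6283 rad/s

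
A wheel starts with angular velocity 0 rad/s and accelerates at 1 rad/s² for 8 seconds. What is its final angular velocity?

ω = ω₀ + αt = 0 + 1 × 8 = 8 rad/s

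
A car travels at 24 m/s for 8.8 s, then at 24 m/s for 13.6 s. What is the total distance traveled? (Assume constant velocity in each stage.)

d₁ = v₁t₁ = 24 × 8.8 = 211.2 m
d₂ = v₂t₂ = 24 × 13.6 = 326.4 m
d_total = 211.2 + 326.4 = 537.6 m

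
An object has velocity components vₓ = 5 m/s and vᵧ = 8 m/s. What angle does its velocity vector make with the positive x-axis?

θ = arctan(vᵧ/vₓ) = arctan(8/5) = 57.99°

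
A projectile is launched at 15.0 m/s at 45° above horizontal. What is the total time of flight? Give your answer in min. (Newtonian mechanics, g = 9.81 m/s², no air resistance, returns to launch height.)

T = 2 × v₀ × sin(θ) / g = 2 × 15.0 × sin(45°) / 9.81 = 2 × 15.0 × 0.707107 / 9.81 = 2.16241 s
T = 2.16241 s / 60.0 = 0.03604 min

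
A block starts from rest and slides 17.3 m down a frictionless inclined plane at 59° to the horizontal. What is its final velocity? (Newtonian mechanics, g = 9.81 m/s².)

a = g sin(θ) = 9.81 × sin(59°) = 8.4088 m/s²
v = √(2ad) = √(2 × 8.4088 × 17.3) = 17.06 m/s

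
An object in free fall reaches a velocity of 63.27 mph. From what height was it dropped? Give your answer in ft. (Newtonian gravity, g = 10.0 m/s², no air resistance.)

v = 63.27 mph × 0.44704 = 28.2842 m/s
h = v² / (2g) = 28.2842² / (2 × 10.0) = 39.9998 m
h = 39.9998 m / 0.3048 = 131.2 ft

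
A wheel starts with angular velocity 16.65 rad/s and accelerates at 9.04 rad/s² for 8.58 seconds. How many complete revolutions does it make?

θ = ω₀t + ½αt² = 16.65×8.58 + ½×9.04×8.58² = 475.603128 rad
Total revolutions = θ/(2π) = 475.603128/(2π) = 75.69
Complete revolutions = ⌊75.69⌋ = 75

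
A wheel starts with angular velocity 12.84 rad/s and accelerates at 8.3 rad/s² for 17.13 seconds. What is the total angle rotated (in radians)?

θ = ω₀t + ½αt² = 12.84×17.13 + ½×8.3×17.13² = 1437.71 rad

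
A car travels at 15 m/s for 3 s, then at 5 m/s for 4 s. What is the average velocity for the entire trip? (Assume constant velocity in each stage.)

d₁ = v₁t₁ = 15 × 3 = 45 m
d₂ = v₂t₂ = 5 × 4 = 20 m
d_total = 65 m, t_total = 7 s
v_avg = d_total/t_total = 65/7 = 9.29 m/s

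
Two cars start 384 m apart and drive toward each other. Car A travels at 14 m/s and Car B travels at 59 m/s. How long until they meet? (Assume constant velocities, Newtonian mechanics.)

Combined speed: v_combined = 14 + 59 = 73 m/s
Time to meet: t = d/v_combined = 384/73 = 5.26 s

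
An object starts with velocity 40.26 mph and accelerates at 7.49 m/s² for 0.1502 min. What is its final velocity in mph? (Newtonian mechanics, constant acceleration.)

v₀ = 40.26 mph × 0.44704 = 17.9978 m/s
t = 0.1502 min × 60.0 = 9.012 s
v = v₀ + a × t = 17.9978 + 7.49 × 9.012 = 85.4977 m/s
v = 85.4977 m/s / 0.44704 = 191.3 mph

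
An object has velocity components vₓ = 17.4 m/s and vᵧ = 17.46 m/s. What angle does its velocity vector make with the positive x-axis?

θ = arctan(vᵧ/vₓ) = arctan(17.46/17.4) = 45.1°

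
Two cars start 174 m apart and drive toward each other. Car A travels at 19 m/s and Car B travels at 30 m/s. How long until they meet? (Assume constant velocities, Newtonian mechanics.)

Combined speed: v_combined = 19 + 30 = 49 m/s
Time to meet: t = d/v_combined = 174/49 = 3.55 s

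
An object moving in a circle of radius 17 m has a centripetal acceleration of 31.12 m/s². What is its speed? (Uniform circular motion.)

v = √(a_c × r) = √(31.12 × 17) = 23.0 m/s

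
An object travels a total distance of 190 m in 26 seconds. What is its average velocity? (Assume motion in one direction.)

v_avg = Δd / Δt = 190 / 26 = 7.31 m/s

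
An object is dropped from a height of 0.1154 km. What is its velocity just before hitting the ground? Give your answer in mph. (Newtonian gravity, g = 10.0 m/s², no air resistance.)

h = 0.1154 km × 1000.0 = 115.4 m
v = √(2gh) = √(2 × 10.0 × 115.4) = 48.0416 m/s
v = 48.0416 m/s / 0.44704 = 107.5 mph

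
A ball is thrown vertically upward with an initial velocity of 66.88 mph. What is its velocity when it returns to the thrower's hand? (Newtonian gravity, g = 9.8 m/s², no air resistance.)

By conservation of energy (no air resistance), the ball returns to the throw height with the same speed as launch, but directed downward.
|v_ground| = v₀ = 66.88 mph
v_ground = 66.88 mph (downward)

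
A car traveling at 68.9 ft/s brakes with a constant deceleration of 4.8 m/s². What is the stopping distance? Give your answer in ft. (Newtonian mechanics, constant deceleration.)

v₀ = 68.9 ft/s × 0.3048 = 21.0007 m/s
d = v₀² / (2a) = 21.0007² / (2 × 4.8) = 441.029 / 9.6 = 45.9405 m
d = 45.9405 m / 0.3048 = 150.7 ft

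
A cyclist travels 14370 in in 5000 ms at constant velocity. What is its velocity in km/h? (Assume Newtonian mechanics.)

d = 14370 in × 0.0254 = 364.998 m
t = 5000 ms × 0.001 = 5.0 s
v = d / t = 364.998 / 5.0 = 72.9996 m/s
v = 72.9996 m/s / 0.2777777777777778 = 262.8 km/h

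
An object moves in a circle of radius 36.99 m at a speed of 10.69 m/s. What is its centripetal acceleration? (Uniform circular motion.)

a_c = v²/r = 10.69²/36.99 = 114.2761/36.99 = 3.09 m/s²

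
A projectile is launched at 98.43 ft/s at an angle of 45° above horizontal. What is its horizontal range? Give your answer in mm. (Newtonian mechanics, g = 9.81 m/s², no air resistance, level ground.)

v₀ = 98.43 ft/s × 0.3048 = 30.0015 m/s
R = v₀² × sin(2θ) / g = 30.0015² × sin(2 × 45°) / 9.81 = 900.09 × 1.0 / 9.81 = 91.7523 m
R = 91.7523 m / 0.001 = 91750 mm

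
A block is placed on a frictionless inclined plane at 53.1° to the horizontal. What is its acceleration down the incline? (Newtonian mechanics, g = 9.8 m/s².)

a = g sin(θ) = 9.8 × sin(53.1°) = 9.8 × 0.7997 = 7.84 m/s²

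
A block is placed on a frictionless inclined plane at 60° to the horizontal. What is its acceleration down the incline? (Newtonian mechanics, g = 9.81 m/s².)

a = g sin(θ) = 9.81 × sin(60°) = 9.81 × 0.866 = 8.5 m/s²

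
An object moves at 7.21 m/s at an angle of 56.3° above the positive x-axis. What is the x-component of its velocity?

vₓ = v cos(θ) = 7.21 × cos(56.3°) = 4.0 m/s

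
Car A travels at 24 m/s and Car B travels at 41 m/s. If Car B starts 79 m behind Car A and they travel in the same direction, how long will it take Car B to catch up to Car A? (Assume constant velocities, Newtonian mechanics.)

Relative speed: v_rel = 41 - 24 = 17 m/s
Time to catch: t = d₀/v_rel = 79/17 = 4.65 s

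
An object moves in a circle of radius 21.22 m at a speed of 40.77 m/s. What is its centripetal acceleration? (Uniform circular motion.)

a_c = v²/r = 40.77²/21.22 = 1662.1929/21.22 = 78.33 m/s²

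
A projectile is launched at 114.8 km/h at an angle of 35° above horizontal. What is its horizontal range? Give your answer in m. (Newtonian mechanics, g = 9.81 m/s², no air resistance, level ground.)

v₀ = 114.8 km/h × 0.2777777777777778 = 31.8889 m/s
R = v₀² × sin(2θ) / g = 31.8889² × sin(2 × 35°) / 9.81 = 1016.9 × 0.939693 / 9.81 = 97.41 m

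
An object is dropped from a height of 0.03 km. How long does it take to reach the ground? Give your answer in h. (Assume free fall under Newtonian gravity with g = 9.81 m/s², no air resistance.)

h = 0.03 km × 1000.0 = 30.0 m
t = √(2h/g) = √(2 × 30.0 / 9.81) = 2.4731 s
t = 2.4731 s / 3600.0 = 0.000687 h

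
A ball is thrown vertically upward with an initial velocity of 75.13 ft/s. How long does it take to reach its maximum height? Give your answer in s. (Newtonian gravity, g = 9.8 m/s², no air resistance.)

v₀ = 75.13 ft/s × 0.3048 = 22.8996 m/s
t_up = v₀ / g = 22.8996 / 9.8 = 2.337 s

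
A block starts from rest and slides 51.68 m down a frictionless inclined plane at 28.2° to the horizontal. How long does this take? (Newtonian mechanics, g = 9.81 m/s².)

a = g sin(θ) = 9.81 × sin(28.2°) = 4.6357 m/s²
t = √(2d/a) = √(2 × 51.68 / 4.6357) = 4.72 s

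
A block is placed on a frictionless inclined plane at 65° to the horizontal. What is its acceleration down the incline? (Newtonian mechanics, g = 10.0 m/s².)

a = g sin(θ) = 10.0 × sin(65°) = 10.0 × 0.9063 = 9.06 m/s²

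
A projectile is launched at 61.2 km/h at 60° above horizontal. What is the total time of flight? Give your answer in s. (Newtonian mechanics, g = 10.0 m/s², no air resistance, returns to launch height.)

v₀ = 61.2 km/h × 0.2777777777777778 = 17.0 m/s
T = 2 × v₀ × sin(θ) / g = 2 × 17.0 × sin(60°) / 10.0 = 2 × 17.0 × 0.866025 / 10.0 = 2.944 s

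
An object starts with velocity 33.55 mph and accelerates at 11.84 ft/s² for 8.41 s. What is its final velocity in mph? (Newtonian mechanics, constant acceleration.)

v₀ = 33.55 mph × 0.44704 = 14.9982 m/s
a = 11.84 ft/s² × 0.3048 = 3.60883 m/s²
v = v₀ + a × t = 14.9982 + 3.60883 × 8.41 = 45.3485 m/s
v = 45.3485 m/s / 0.44704 = 101.4 mph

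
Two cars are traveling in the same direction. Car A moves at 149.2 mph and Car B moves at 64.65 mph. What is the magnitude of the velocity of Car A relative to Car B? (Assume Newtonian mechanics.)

v_rel = |v_A - v_B| = |149.2 - 64.65| = 84.55 mph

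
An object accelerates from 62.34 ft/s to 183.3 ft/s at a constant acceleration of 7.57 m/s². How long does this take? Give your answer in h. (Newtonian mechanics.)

v₀ = 62.34 ft/s × 0.3048 = 19.0012 m/s
v = 183.3 ft/s × 0.3048 = 55.8698 m/s
t = (v - v₀) / a = (55.8698 - 19.0012) / 7.57 = 4.87036 s
t = 4.87036 s / 3600.0 = 0.001353 h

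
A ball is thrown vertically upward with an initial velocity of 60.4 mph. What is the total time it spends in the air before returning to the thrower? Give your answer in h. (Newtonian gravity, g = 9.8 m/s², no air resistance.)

v₀ = 60.4 mph × 0.44704 = 27.0012 m/s
t_total = 2 × v₀ / g = 2 × 27.0012 / 9.8 = 5.51045 s
t_total = 5.51045 s / 3600.0 = 0.001531 h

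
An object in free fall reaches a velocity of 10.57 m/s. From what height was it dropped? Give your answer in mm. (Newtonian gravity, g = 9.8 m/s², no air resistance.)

h = v² / (2g) = 10.57² / (2 × 9.8) = 5.70025 m
h = 5.70025 m / 0.001 = 5700 mm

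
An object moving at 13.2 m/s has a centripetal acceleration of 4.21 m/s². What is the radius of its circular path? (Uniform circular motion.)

r = v²/a_c = 13.2²/4.21 = 41.39 m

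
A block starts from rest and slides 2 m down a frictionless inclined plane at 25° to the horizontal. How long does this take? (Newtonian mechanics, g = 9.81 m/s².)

a = g sin(θ) = 9.81 × sin(25°) = 4.1459 m/s²
t = √(2d/a) = √(2 × 2 / 4.1459) = 0.98 s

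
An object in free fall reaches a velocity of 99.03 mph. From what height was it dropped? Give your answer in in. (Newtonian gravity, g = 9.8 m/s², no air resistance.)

v = 99.03 mph × 0.44704 = 44.2704 m/s
h = v² / (2g) = 44.2704² / (2 × 9.8) = 99.9933 m
h = 99.9933 m / 0.0254 = 3937 in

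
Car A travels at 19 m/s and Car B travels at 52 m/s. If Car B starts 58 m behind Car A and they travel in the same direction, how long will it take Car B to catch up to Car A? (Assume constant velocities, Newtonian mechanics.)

Relative speed: v_rel = 52 - 19 = 33 m/s
Time to catch: t = d₀/v_rel = 58/33 = 1.76 s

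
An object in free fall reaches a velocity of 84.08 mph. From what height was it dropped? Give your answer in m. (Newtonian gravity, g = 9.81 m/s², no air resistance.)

v = 84.08 mph × 0.44704 = 37.5871 m/s
h = v² / (2g) = 37.5871² / (2 × 9.81) = 72.01 m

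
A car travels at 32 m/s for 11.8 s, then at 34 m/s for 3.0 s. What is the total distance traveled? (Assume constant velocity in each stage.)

d₁ = v₁t₁ = 32 × 11.8 = 377.6 m
d₂ = v₂t₂ = 34 × 3.0 = 102.0 m
d_total = 377.6 + 102.0 = 479.6 m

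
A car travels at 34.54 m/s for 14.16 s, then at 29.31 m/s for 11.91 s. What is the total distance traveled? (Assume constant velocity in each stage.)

d₁ = v₁t₁ = 34.54 × 14.16 = 489.0864 m
d₂ = v₂t₂ = 29.31 × 11.91 = 349.0821 m
d_total = 489.0864 + 349.0821 = 838.17 m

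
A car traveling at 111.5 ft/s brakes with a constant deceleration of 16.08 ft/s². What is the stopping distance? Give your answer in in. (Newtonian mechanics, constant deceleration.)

v₀ = 111.5 ft/s × 0.3048 = 33.9852 m/s
a = 16.08 ft/s² × 0.3048 = 4.90118 m/s²
d = v₀² / (2a) = 33.9852² / (2 × 4.90118) = 1154.99 / 9.80236 = 117.828 m
d = 117.828 m / 0.0254 = 4639 in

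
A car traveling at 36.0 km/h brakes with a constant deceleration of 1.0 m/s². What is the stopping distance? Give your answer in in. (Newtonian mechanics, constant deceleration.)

v₀ = 36.0 km/h × 0.2777777777777778 = 10.0 m/s
d = v₀² / (2a) = 10.0² / (2 × 1.0) = 100.0 / 2.0 = 50.0 m
d = 50.0 m / 0.0254 = 1969 in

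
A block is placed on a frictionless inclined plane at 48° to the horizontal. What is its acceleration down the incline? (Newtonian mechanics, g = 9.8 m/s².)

a = g sin(θ) = 9.8 × sin(48°) = 9.8 × 0.7431 = 7.28 m/s²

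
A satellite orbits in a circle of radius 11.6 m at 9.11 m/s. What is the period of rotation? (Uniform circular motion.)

T = 2πr/v = 2π×11.6/9.11 = 8.0 s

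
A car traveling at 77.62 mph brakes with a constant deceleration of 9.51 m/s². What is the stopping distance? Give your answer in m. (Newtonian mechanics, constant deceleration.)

v₀ = 77.62 mph × 0.44704 = 34.6992 m/s
d = v₀² / (2a) = 34.6992² / (2 × 9.51) = 1204.03 / 19.02 = 63.3 m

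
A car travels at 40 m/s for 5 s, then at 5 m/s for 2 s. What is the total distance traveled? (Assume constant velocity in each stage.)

d₁ = v₁t₁ = 40 × 5 = 200 m
d₂ = v₂t₂ = 5 × 2 = 10 m
d_total = 200 + 10 = 210 m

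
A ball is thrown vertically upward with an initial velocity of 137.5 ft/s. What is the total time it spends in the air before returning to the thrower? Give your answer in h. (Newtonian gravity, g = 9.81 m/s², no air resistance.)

v₀ = 137.5 ft/s × 0.3048 = 41.91 m/s
t_total = 2 × v₀ / g = 2 × 41.91 / 9.81 = 8.54434 s
t_total = 8.54434 s / 3600.0 = 0.002373 h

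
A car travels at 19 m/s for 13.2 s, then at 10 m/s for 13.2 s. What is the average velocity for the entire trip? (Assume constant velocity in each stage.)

d₁ = v₁t₁ = 19 × 13.2 = 250.8 m
d₂ = v₂t₂ = 10 × 13.2 = 132.0 m
d_total = 382.8 m, t_total = 26.4 s
v_avg = d_total/t_total = 382.8/26.4 = 14.5 m/s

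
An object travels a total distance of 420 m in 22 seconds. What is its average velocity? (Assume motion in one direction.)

v_avg = Δd / Δt = 420 / 22 = 19.09 m/s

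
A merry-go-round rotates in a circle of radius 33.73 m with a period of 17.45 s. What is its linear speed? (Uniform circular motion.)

v = 2πr/T = 2π×33.73/17.45 = 12.15 m/s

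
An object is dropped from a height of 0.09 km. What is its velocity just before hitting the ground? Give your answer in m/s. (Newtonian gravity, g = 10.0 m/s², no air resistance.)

h = 0.09 km × 1000.0 = 90.0 m
v = √(2gh) = √(2 × 10.0 × 90.0) = 42.43 m/s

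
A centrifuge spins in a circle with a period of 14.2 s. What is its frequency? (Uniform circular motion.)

f = 1/T = 1/14.2 = 0.0704 Hz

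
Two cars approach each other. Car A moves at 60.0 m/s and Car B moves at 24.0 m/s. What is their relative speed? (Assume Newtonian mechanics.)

v_rel = v_A + v_B = 60.0 + 24.0 = 84.0 m/s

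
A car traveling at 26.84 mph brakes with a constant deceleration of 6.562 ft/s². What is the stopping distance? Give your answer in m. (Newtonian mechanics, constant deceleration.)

v₀ = 26.84 mph × 0.44704 = 11.9986 m/s
a = 6.562 ft/s² × 0.3048 = 2.0001 m/s²
d = v₀² / (2a) = 11.9986² / (2 × 2.0001) = 143.966 / 4.0002 = 35.99 m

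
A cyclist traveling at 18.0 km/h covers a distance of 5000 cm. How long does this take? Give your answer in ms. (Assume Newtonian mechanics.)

d = 5000 cm × 0.01 = 50.0 m
v = 18.0 km/h × 0.2777777777777778 = 5.0 m/s
t = d / v = 50.0 / 5.0 = 10.0 s
t = 10.0 s / 0.001 = 10000 ms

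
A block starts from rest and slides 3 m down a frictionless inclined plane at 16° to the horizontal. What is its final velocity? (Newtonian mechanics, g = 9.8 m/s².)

a = g sin(θ) = 9.8 × sin(16°) = 2.7012 m/s²
v = √(2ad) = √(2 × 2.7012 × 3) = 4.03 m/s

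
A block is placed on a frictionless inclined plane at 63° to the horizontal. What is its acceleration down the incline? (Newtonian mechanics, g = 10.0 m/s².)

a = g sin(θ) = 10.0 × sin(63°) = 10.0 × 0.891 = 8.91 m/s²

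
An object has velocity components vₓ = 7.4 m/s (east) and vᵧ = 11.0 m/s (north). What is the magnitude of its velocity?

|v| = √(vₓ² + vᵧ²) = √(7.4² + 11.0²) = √(175.76) = 13.26 m/s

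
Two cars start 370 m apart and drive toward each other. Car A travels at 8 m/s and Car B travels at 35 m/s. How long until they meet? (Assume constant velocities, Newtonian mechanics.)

Combined speed: v_combined = 8 + 35 = 43 m/s
Time to meet: t = d/v_combined = 370/43 = 8.6 s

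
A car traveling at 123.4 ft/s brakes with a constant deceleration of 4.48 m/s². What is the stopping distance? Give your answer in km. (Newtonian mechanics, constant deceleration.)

v₀ = 123.4 ft/s × 0.3048 = 37.6123 m/s
d = v₀² / (2a) = 37.6123² / (2 × 4.48) = 1414.69 / 8.96 = 157.89 m
d = 157.89 m / 1000.0 = 0.1579 km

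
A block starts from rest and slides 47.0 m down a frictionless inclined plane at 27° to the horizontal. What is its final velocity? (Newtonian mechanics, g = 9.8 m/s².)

a = g sin(θ) = 9.8 × sin(27°) = 4.4491 m/s²
v = √(2ad) = √(2 × 4.4491 × 47.0) = 20.45 m/s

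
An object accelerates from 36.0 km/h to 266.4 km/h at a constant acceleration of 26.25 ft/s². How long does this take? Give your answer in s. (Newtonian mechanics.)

v₀ = 36.0 km/h × 0.2777777777777778 = 10.0 m/s
v = 266.4 km/h × 0.2777777777777778 = 74.0 m/s
a = 26.25 ft/s² × 0.3048 = 8.001 m/s²
t = (v - v₀) / a = (74.0 - 10.0) / 8.001 = 7.999 s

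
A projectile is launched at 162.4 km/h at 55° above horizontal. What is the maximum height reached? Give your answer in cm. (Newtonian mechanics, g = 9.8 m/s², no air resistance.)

v₀ = 162.4 km/h × 0.2777777777777778 = 45.1111 m/s
H = v₀² × sin²(θ) / (2g) = 45.1111² × sin(55°)² / (2 × 9.8) = 2035.01 × 0.67101 / 19.6 = 69.669 m
H = 69.669 m / 0.01 = 6967 cm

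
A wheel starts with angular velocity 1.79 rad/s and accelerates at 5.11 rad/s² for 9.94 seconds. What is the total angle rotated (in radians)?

θ = ω₀t + ½αt² = 1.79×9.94 + ½×5.11×9.94² = 270.24 rad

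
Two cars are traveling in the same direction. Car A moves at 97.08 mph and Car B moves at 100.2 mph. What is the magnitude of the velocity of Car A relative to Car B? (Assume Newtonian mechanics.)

v_rel = |v_A - v_B| = |97.08 - 100.2| = 3.12 mph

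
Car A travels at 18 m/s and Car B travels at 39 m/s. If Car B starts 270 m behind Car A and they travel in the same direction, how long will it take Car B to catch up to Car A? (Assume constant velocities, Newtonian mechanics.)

Relative speed: v_rel = 39 - 18 = 21 m/s
Time to catch: t = d₀/v_rel = 270/21 = 12.86 s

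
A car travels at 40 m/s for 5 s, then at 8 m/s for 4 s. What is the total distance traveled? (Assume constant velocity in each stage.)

d₁ = v₁t₁ = 40 × 5 = 200 m
d₂ = v₂t₂ = 8 × 4 = 32 m
d_total = 200 + 32 = 232 m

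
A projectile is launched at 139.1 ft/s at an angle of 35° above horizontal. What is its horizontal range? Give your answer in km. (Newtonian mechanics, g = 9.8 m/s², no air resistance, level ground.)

v₀ = 139.1 ft/s × 0.3048 = 42.3977 m/s
R = v₀² × sin(2θ) / g = 42.3977² × sin(2 × 35°) / 9.8 = 1797.56 × 0.939693 / 9.8 = 172.363 m
R = 172.363 m / 1000.0 = 0.1724 km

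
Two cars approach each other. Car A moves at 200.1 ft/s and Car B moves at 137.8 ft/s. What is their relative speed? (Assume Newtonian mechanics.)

v_rel = v_A + v_B = 200.1 + 137.8 = 337.9 ft/s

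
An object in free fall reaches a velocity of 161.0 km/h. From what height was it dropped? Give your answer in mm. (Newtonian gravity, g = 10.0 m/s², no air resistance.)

v = 161.0 km/h × 0.2777777777777778 = 44.7222 m/s
h = v² / (2g) = 44.7222² / (2 × 10.0) = 100.004 m
h = 100.004 m / 0.001 = 100000 mm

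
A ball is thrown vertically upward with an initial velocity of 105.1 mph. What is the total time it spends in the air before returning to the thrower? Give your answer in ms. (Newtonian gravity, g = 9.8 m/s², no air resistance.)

v₀ = 105.1 mph × 0.44704 = 46.9839 m/s
t_total = 2 × v₀ / g = 2 × 46.9839 / 9.8 = 9.58855 s
t_total = 9.58855 s / 0.001 = 9589 ms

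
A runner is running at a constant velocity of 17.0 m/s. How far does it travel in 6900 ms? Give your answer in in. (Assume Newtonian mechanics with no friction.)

t = 6900 ms × 0.001 = 6.9 s
d = v × t = 17.0 × 6.9 = 117.3 m
d = 117.3 m / 0.0254 = 4618 in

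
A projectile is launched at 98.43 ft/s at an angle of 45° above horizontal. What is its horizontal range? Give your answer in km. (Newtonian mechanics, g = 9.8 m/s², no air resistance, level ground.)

v₀ = 98.43 ft/s × 0.3048 = 30.0015 m/s
R = v₀² × sin(2θ) / g = 30.0015² × sin(2 × 45°) / 9.8 = 900.09 × 1.0 / 9.8 = 91.8459 m
R = 91.8459 m / 1000.0 = 0.09185 km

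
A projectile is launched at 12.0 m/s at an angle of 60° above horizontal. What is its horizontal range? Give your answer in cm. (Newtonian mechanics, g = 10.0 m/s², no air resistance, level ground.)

R = v₀² × sin(2θ) / g = 12.0² × sin(2 × 60°) / 10.0 = 144.0 × 0.866025 / 10.0 = 12.4708 m
R = 12.4708 m / 0.01 = 1247 cm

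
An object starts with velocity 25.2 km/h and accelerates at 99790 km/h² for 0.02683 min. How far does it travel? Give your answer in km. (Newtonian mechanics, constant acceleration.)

v₀ = 25.2 km/h × 0.2777777777777778 = 7.0 m/s
a = 99790 km/h² × 7.716049382716049e-05 = 7.69985 m/s²
t = 0.02683 min × 60.0 = 1.6098 s
d = v₀ × t + ½ × a × t² = 7.0 × 1.6098 + 0.5 × 7.69985 × 1.6098² = 21.2455 m
d = 21.2455 m / 1000.0 = 0.02125 km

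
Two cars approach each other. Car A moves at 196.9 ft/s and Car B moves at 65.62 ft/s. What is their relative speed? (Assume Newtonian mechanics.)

v_rel = v_A + v_B = 196.9 + 65.62 = 262.52 ft/s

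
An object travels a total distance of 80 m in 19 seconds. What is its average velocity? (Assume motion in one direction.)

v_avg = Δd / Δt = 80 / 19 = 4.21 m/s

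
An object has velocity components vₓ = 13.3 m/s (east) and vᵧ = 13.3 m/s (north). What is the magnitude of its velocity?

|v| = √(vₓ² + vᵧ²) = √(13.3² + 13.3²) = √(353.78) = 18.81 m/s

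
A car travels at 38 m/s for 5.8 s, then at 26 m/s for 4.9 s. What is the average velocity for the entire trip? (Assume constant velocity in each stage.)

d₁ = v₁t₁ = 38 × 5.8 = 220.4 m
d₂ = v₂t₂ = 26 × 4.9 = 127.4 m
d_total = 347.8 m, t_total = 10.7 s
v_avg = d_total/t_total = 347.8/10.7 = 32.5 m/s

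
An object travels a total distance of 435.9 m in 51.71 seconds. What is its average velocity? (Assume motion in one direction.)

v_avg = Δd / Δt = 435.9 / 51.71 = 8.43 m/s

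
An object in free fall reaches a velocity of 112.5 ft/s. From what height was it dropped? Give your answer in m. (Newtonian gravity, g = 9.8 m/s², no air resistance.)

v = 112.5 ft/s × 0.3048 = 34.29 m/s
h = v² / (2g) = 34.29² / (2 × 9.8) = 59.99 m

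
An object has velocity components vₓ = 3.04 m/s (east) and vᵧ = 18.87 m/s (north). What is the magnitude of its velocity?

|v| = √(vₓ² + vᵧ²) = √(3.04² + 18.87²) = √(365.3185) = 19.11 m/s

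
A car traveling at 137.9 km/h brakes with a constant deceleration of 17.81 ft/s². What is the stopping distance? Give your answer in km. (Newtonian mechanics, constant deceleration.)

v₀ = 137.9 km/h × 0.2777777777777778 = 38.3056 m/s
a = 17.81 ft/s² × 0.3048 = 5.42849 m/s²
d = v₀² / (2a) = 38.3056² / (2 × 5.42849) = 1467.32 / 10.857 = 135.15 m
d = 135.15 m / 1000.0 = 0.1351 km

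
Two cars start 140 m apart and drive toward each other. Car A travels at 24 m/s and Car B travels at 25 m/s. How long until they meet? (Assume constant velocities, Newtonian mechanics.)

Combined speed: v_combined = 24 + 25 = 49 m/s
Time to meet: t = d/v_combined = 140/49 = 2.86 s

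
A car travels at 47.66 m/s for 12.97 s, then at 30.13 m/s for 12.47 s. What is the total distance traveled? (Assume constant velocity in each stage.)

d₁ = v₁t₁ = 47.66 × 12.97 = 618.1502 m
d₂ = v₂t₂ = 30.13 × 12.47 = 375.7211 m
d_total = 618.1502 + 375.7211 = 993.87 m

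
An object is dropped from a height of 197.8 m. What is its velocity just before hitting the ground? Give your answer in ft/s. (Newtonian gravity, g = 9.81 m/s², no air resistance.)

v = √(2gh) = √(2 × 9.81 × 197.8) = 62.2964 m/s
v = 62.2964 m/s / 0.3048 = 204.4 ft/s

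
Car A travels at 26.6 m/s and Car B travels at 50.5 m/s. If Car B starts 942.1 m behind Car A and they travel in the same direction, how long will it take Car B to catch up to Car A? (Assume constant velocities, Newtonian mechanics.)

Relative speed: v_rel = 50.5 - 26.6 = 23.9 m/s
Time to catch: t = d₀/v_rel = 942.1/23.9 = 39.42 s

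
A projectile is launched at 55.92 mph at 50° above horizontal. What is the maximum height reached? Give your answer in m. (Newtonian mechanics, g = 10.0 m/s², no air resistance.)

v₀ = 55.92 mph × 0.44704 = 24.9985 m/s
H = v₀² × sin²(θ) / (2g) = 24.9985² × sin(50°)² / (2 × 10.0) = 624.925 × 0.586824 / 20.0 = 18.34 m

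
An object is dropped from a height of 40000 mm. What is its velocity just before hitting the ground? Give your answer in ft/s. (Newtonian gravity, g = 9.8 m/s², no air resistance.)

h = 40000 mm × 0.001 = 40.0 m
v = √(2gh) = √(2 × 9.8 × 40.0) = 28.0 m/s
v = 28.0 m/s / 0.3048 = 91.86 ft/s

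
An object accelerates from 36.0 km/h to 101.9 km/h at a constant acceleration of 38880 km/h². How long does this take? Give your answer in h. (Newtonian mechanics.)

v₀ = 36.0 km/h × 0.2777777777777778 = 10.0 m/s
v = 101.9 km/h × 0.2777777777777778 = 28.3056 m/s
a = 38880 km/h² × 7.716049382716049e-05 = 3.0 m/s²
t = (v - v₀) / a = (28.3056 - 10.0) / 3.0 = 6.10187 s
t = 6.10187 s / 3600.0 = 0.001695 h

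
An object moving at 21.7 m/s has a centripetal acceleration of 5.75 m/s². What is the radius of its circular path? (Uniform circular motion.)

r = v²/a_c = 21.7²/5.75 = 81.89 m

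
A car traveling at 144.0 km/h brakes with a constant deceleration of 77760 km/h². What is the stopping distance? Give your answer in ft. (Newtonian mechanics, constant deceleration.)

v₀ = 144.0 km/h × 0.2777777777777778 = 40.0 m/s
a = 77760 km/h² × 7.716049382716049e-05 = 6.0 m/s²
d = v₀² / (2a) = 40.0² / (2 × 6.0) = 1600.0 / 12.0 = 133.333 m
d = 133.333 m / 0.3048 = 437.4 ft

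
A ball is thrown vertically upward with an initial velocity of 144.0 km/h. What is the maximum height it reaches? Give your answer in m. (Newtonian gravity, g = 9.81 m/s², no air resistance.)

v₀ = 144.0 km/h × 0.2777777777777778 = 40.0 m/s
h_max = v₀² / (2g) = 40.0² / (2 × 9.81) = 1600.0 / 19.62 = 81.55 m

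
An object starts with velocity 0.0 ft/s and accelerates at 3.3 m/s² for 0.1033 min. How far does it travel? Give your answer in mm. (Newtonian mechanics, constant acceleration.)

v₀ = 0.0 ft/s × 0.3048 = 0.0 m/s
t = 0.1033 min × 60.0 = 6.198 s
d = v₀ × t + ½ × a × t² = 0.0 × 6.198 + 0.5 × 3.3 × 6.198² = 63.3851 m
d = 63.3851 m / 0.001 = 63390 mm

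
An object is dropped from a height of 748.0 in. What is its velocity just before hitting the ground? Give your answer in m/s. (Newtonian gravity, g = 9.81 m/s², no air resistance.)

h = 748.0 in × 0.0254 = 18.9992 m
v = √(2gh) = √(2 × 9.81 × 18.9992) = 19.31 m/s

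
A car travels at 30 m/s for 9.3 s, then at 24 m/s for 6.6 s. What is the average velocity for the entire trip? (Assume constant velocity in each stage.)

d₁ = v₁t₁ = 30 × 9.3 = 279.0 m
d₂ = v₂t₂ = 24 × 6.6 = 158.4 m
d_total = 437.4 m, t_total = 15.9 s
v_avg = d_total/t_total = 437.4/15.9 = 27.51 m/s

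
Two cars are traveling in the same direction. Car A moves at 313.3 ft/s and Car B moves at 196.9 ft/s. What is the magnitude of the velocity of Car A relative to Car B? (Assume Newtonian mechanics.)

v_rel = |v_A - v_B| = |313.3 - 196.9| = 116.4 ft/s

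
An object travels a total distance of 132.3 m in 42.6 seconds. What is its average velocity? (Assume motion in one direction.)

v_avg = Δd / Δt = 132.3 / 42.6 = 3.11 m/s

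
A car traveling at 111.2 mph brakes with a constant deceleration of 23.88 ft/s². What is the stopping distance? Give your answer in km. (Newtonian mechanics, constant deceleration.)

v₀ = 111.2 mph × 0.44704 = 49.7108 m/s
a = 23.88 ft/s² × 0.3048 = 7.27862 m/s²
d = v₀² / (2a) = 49.7108² / (2 × 7.27862) = 2471.16 / 14.5572 = 169.755 m
d = 169.755 m / 1000.0 = 0.1698 km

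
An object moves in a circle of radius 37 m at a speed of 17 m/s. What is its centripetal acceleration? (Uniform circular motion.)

a_c = v²/r = 17²/37 = 289/37 = 7.81 m/s²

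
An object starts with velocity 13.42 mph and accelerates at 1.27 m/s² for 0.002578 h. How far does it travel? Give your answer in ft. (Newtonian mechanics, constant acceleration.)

v₀ = 13.42 mph × 0.44704 = 5.99928 m/s
t = 0.002578 h × 3600.0 = 9.2808 s
d = v₀ × t + ½ × a × t² = 5.99928 × 9.2808 + 0.5 × 1.27 × 9.2808² = 110.373 m
d = 110.373 m / 0.3048 = 362.1 ft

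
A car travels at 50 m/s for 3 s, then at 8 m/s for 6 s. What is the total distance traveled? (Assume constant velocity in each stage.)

d₁ = v₁t₁ = 50 × 3 = 150 m
d₂ = v₂t₂ = 8 × 6 = 48 m
d_total = 150 + 48 = 198 m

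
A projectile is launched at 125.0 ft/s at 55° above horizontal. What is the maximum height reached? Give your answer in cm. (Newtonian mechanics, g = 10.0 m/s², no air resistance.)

v₀ = 125.0 ft/s × 0.3048 = 38.1 m/s
H = v₀² × sin²(θ) / (2g) = 38.1² × sin(55°)² / (2 × 10.0) = 1451.61 × 0.67101 / 20.0 = 48.7022 m
H = 48.7022 m / 0.01 = 4870 cm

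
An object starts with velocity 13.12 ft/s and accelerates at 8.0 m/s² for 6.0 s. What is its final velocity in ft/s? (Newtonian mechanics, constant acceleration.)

v₀ = 13.12 ft/s × 0.3048 = 3.99898 m/s
v = v₀ + a × t = 3.99898 + 8.0 × 6.0 = 51.999 m/s
v = 51.999 m/s / 0.3048 = 170.6 ft/s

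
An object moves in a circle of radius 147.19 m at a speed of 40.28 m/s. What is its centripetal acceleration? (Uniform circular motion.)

a_c = v²/r = 40.28²/147.19 = 1622.4784/147.19 = 11.02 m/s²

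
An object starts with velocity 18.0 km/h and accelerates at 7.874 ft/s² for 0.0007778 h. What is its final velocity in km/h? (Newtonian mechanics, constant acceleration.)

v₀ = 18.0 km/h × 0.2777777777777778 = 5.0 m/s
a = 7.874 ft/s² × 0.3048 = 2.4 m/s²
t = 0.0007778 h × 3600.0 = 2.80008 s
v = v₀ + a × t = 5.0 + 2.4 × 2.80008 = 11.7202 m/s
v = 11.7202 m/s / 0.2777777777777778 = 42.19 km/h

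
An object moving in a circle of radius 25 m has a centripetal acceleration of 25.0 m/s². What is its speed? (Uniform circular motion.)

v = √(a_c × r) = √(25.0 × 25) = 25.0 m/s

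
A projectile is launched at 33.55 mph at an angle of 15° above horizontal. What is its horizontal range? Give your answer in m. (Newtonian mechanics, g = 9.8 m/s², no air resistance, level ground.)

v₀ = 33.55 mph × 0.44704 = 14.9982 m/s
R = v₀² × sin(2θ) / g = 14.9982² × sin(2 × 15°) / 9.8 = 224.946 × 0.5 / 9.8 = 11.48 m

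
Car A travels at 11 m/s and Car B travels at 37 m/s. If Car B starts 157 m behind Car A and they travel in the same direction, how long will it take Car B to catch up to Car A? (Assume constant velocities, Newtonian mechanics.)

Relative speed: v_rel = 37 - 11 = 26 m/s
Time to catch: t = d₀/v_rel = 157/26 = 6.04 s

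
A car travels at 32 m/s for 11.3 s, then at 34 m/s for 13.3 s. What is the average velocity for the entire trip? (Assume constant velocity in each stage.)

d₁ = v₁t₁ = 32 × 11.3 = 361.6 m
d₂ = v₂t₂ = 34 × 13.3 = 452.2 m
d_total = 813.8 m, t_total = 24.6 s
v_avg = d_total/t_total = 813.8/24.6 = 33.08 m/s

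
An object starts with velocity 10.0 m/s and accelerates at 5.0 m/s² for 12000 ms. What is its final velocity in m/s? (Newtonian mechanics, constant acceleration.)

t = 12000 ms × 0.001 = 12.0 s
v = v₀ + a × t = 10.0 + 5.0 × 12.0 = 70.0 m/s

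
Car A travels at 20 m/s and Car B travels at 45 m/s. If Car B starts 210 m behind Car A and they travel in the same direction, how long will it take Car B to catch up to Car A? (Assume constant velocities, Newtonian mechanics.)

Relative speed: v_rel = 45 - 20 = 25 m/s
Time to catch: t = d₀/v_rel = 210/25 = 8.4 s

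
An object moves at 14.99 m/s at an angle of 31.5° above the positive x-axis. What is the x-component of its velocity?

vₓ = v cos(θ) = 14.99 × cos(31.5°) = 12.78 m/s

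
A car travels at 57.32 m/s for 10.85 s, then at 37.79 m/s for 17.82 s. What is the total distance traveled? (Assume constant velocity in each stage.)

d₁ = v₁t₁ = 57.32 × 10.85 = 621.922 m
d₂ = v₂t₂ = 37.79 × 17.82 = 673.4178 m
d_total = 621.922 + 673.4178 = 1295.34 m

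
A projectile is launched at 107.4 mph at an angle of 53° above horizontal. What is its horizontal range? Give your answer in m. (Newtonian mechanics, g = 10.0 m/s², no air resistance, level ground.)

v₀ = 107.4 mph × 0.44704 = 48.0121 m/s
R = v₀² × sin(2θ) / g = 48.0121² × sin(2 × 53°) / 10.0 = 2305.16 × 0.961262 / 10.0 = 221.6 m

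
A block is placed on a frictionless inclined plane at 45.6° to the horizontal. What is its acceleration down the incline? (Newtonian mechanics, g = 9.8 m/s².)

a = g sin(θ) = 9.8 × sin(45.6°) = 9.8 × 0.7145 = 7.0 m/s²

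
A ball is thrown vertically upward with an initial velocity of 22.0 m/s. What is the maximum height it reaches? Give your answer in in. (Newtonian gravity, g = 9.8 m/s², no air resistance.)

h_max = v₀² / (2g) = 22.0² / (2 × 9.8) = 484.0 / 19.6 = 24.6939 m
h_max = 24.6939 m / 0.0254 = 972.2 in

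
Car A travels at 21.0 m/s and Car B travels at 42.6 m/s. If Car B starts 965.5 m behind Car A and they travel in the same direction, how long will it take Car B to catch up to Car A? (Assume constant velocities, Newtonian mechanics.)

Relative speed: v_rel = 42.6 - 21.0 = 21.6 m/s
Time to catch: t = d₀/v_rel = 965.5/21.6 = 44.7 s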